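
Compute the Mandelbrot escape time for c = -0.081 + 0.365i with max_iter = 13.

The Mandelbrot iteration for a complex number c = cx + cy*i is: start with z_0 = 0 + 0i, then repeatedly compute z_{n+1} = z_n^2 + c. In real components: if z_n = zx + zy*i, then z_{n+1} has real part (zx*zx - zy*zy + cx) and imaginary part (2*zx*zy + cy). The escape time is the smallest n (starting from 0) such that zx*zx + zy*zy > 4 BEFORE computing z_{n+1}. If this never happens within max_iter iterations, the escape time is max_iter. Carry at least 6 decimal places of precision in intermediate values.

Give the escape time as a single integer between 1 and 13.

Answer: 13

Derivation:
z_0 = 0 + 0i, c = -0.0810 + 0.3650i
Iter 1: z = -0.0810 + 0.3650i, |z|^2 = 0.1398
Iter 2: z = -0.2077 + 0.3059i, |z|^2 = 0.1367
Iter 3: z = -0.1314 + 0.2380i, |z|^2 = 0.0739
Iter 4: z = -0.1204 + 0.3024i, |z|^2 = 0.1060
Iter 5: z = -0.1580 + 0.2922i, |z|^2 = 0.1103
Iter 6: z = -0.1414 + 0.2727i, |z|^2 = 0.0943
Iter 7: z = -0.1353 + 0.2879i, |z|^2 = 0.1012
Iter 8: z = -0.1456 + 0.2871i, |z|^2 = 0.1036
Iter 9: z = -0.1422 + 0.2814i, |z|^2 = 0.0994
Iter 10: z = -0.1400 + 0.2849i, |z|^2 = 0.1008
Iter 11: z = -0.1426 + 0.2852i, |z|^2 = 0.1017
Iter 12: z = -0.1420 + 0.2837i, |z|^2 = 0.1006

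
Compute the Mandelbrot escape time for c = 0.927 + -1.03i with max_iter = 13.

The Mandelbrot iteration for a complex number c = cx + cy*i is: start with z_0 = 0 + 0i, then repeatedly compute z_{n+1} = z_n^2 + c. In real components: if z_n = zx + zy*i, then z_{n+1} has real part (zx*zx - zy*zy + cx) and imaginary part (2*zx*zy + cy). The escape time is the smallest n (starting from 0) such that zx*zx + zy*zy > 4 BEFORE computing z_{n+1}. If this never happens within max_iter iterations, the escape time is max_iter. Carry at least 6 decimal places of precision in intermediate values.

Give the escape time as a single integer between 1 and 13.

Answer: 2

Derivation:
z_0 = 0 + 0i, c = 0.9270 + -1.0300i
Iter 1: z = 0.9270 + -1.0300i, |z|^2 = 1.9202
Iter 2: z = 0.7254 + -2.9396i, |z|^2 = 9.1676
Escaped at iteration 2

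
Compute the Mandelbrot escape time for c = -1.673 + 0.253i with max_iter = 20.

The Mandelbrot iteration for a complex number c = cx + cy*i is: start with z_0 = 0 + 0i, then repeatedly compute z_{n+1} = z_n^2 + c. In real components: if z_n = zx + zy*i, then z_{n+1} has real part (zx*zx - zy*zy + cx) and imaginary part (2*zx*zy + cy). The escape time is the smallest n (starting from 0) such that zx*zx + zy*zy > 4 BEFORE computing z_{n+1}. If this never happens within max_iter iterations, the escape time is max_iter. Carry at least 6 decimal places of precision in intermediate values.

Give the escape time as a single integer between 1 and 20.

z_0 = 0 + 0i, c = -1.6730 + 0.2530i
Iter 1: z = -1.6730 + 0.2530i, |z|^2 = 2.8629
Iter 2: z = 1.0619 + -0.5935i, |z|^2 = 1.4800
Iter 3: z = -0.8976 + -1.0076i, |z|^2 = 1.8209
Iter 4: z = -1.8825 + 2.0618i, |z|^2 = 7.7950
Escaped at iteration 4

Answer: 4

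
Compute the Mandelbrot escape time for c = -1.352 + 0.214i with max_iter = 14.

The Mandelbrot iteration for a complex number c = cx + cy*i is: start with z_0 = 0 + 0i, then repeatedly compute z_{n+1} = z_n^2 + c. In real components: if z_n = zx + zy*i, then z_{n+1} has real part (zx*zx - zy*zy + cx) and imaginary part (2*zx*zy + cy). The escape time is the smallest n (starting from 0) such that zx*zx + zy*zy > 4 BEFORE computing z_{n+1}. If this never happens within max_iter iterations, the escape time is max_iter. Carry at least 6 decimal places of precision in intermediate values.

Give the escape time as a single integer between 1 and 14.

z_0 = 0 + 0i, c = -1.3520 + 0.2140i
Iter 1: z = -1.3520 + 0.2140i, |z|^2 = 1.8737
Iter 2: z = 0.4301 + -0.3647i, |z|^2 = 0.3180
Iter 3: z = -1.3000 + -0.0997i, |z|^2 = 1.6999
Iter 4: z = 0.3280 + 0.4732i, |z|^2 = 0.3315
Iter 5: z = -1.4683 + 0.5244i, |z|^2 = 2.4309
Iter 6: z = 0.5289 + -1.3260i, |z|^2 = 2.0380
Iter 7: z = -2.8305 + -1.1886i, |z|^2 = 9.4247
Escaped at iteration 7

Answer: 7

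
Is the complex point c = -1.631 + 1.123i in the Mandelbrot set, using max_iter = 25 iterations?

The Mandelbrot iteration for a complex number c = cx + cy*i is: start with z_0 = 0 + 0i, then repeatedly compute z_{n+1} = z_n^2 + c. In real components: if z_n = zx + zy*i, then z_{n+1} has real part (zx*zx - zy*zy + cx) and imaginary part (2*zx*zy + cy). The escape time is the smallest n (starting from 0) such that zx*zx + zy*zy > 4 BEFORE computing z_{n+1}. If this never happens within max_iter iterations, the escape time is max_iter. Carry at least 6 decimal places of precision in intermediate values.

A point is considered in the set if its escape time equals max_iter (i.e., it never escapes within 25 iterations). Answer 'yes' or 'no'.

Answer: no

Derivation:
z_0 = 0 + 0i, c = -1.6310 + 1.1230i
Iter 1: z = -1.6310 + 1.1230i, |z|^2 = 3.9213
Iter 2: z = -0.2320 + -2.5402i, |z|^2 = 6.5066
Escaped at iteration 2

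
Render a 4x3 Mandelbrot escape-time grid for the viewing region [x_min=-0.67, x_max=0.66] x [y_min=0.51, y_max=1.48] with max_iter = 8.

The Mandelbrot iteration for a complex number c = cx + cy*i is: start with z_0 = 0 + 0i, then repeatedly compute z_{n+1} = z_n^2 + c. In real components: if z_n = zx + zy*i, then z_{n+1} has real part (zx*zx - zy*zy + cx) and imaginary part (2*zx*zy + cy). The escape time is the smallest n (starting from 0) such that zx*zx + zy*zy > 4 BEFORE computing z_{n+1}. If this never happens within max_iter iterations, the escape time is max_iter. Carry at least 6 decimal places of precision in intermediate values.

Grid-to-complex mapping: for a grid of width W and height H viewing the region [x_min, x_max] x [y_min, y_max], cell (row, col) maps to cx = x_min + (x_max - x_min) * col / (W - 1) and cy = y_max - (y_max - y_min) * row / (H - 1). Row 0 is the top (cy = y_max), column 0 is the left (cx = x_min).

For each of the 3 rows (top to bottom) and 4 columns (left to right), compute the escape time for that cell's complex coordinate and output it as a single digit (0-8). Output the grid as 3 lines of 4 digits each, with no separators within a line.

Answer: 2222
4642
8883

Derivation:
(row=0, col=0): c = -0.6700 + 1.4800i → escape time 2
(row=0, col=1): c = -0.2267 + 1.4800i → escape time 2
(row=0, col=2): c = 0.2167 + 1.4800i → escape time 2
(row=0, col=3): c = 0.6600 + 1.4800i → escape time 2
(row=1, col=0): c = -0.6700 + 0.9950i → escape time 4
(row=1, col=1): c = -0.2267 + 0.9950i → escape time 6
(row=1, col=2): c = 0.2167 + 0.9950i → escape time 4
(row=1, col=3): c = 0.6600 + 0.9950i → escape time 2
(row=2, col=0): c = -0.6700 + 0.5100i → escape time 8
(row=2, col=1): c = -0.2267 + 0.5100i → escape time 8
(row=2, col=2): c = 0.2167 + 0.5100i → escape time 8
(row=2, col=3): c = 0.6600 + 0.5100i → escape time 3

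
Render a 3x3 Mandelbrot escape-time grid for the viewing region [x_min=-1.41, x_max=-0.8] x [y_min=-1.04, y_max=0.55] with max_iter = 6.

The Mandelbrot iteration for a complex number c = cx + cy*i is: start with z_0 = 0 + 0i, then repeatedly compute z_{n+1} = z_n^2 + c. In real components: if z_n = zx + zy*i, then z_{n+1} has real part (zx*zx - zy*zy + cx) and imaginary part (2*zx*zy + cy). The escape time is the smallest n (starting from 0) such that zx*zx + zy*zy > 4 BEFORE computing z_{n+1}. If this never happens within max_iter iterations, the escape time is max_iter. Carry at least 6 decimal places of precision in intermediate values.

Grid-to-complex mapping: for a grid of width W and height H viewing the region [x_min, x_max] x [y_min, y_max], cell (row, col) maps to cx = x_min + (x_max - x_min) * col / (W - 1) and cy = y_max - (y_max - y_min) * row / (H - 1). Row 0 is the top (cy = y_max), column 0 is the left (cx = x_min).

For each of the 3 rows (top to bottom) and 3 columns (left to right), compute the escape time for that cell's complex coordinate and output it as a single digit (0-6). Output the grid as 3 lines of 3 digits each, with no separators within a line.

(row=0, col=0): c = -1.4100 + 0.5500i → escape time 3
(row=0, col=1): c = -1.1050 + 0.5500i → escape time 5
(row=0, col=2): c = -0.8000 + 0.5500i → escape time 6
(row=1, col=0): c = -1.4100 + -0.2450i → escape time 5
(row=1, col=1): c = -1.1050 + -0.2450i → escape time 6
(row=1, col=2): c = -0.8000 + -0.2450i → escape time 6
(row=2, col=0): c = -1.4100 + -1.0400i → escape time 3
(row=2, col=1): c = -1.1050 + -1.0400i → escape time 3
(row=2, col=2): c = -0.8000 + -1.0400i → escape time 3

Answer: 356
566
333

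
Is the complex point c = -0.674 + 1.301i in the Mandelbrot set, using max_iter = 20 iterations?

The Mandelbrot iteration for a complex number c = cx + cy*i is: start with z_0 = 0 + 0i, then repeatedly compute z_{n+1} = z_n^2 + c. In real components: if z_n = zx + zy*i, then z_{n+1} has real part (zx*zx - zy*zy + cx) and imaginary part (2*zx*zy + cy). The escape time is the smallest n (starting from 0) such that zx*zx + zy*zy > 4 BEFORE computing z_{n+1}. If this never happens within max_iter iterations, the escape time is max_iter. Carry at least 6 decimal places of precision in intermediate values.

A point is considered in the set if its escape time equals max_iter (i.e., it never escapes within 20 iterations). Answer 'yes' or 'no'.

Answer: no

Derivation:
z_0 = 0 + 0i, c = -0.6740 + 1.3010i
Iter 1: z = -0.6740 + 1.3010i, |z|^2 = 2.1469
Iter 2: z = -1.9123 + -0.4527i, |z|^2 = 3.8620
Iter 3: z = 2.7780 + 3.0326i, |z|^2 = 16.9140
Escaped at iteration 3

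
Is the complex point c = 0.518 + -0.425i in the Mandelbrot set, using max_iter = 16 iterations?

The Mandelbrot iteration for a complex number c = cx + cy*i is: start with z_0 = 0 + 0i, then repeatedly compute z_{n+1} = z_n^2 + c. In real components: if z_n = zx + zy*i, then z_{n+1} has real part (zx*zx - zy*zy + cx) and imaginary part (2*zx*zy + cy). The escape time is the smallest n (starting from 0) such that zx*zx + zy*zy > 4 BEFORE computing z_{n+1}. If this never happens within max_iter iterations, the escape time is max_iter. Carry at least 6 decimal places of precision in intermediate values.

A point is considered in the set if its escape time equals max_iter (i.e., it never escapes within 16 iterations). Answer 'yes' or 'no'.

Answer: no

Derivation:
z_0 = 0 + 0i, c = 0.5180 + -0.4250i
Iter 1: z = 0.5180 + -0.4250i, |z|^2 = 0.4489
Iter 2: z = 0.6057 + -0.8653i, |z|^2 = 1.1156
Iter 3: z = 0.1361 + -1.4732i, |z|^2 = 2.1889
Iter 4: z = -1.6339 + -0.8261i, |z|^2 = 3.3519
Iter 5: z = 2.5051 + 2.2744i, |z|^2 = 11.4483
Escaped at iteration 5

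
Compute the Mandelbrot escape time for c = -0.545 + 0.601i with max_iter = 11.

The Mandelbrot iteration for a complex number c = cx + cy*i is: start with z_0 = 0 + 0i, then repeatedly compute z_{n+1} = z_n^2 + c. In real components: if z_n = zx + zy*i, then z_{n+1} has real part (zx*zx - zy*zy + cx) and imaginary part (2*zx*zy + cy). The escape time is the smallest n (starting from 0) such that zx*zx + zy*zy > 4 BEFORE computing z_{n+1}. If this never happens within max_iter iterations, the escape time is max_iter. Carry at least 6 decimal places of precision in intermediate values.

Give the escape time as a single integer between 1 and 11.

z_0 = 0 + 0i, c = -0.5450 + 0.6010i
Iter 1: z = -0.5450 + 0.6010i, |z|^2 = 0.6582
Iter 2: z = -0.6092 + -0.0541i, |z|^2 = 0.3740
Iter 3: z = -0.1768 + 0.6669i, |z|^2 = 0.4760
Iter 4: z = -0.9585 + 0.3651i, |z|^2 = 1.0520
Iter 5: z = 0.2404 + -0.0990i, |z|^2 = 0.0676
Iter 6: z = -0.4970 + 0.5534i, |z|^2 = 0.5533
Iter 7: z = -0.6042 + 0.0509i, |z|^2 = 0.3677
Iter 8: z = -0.1825 + 0.5395i, |z|^2 = 0.3244
Iter 9: z = -0.8028 + 0.4041i, |z|^2 = 0.8078
Iter 10: z = -0.0639 + -0.0478i, |z|^2 = 0.0064

Answer: 11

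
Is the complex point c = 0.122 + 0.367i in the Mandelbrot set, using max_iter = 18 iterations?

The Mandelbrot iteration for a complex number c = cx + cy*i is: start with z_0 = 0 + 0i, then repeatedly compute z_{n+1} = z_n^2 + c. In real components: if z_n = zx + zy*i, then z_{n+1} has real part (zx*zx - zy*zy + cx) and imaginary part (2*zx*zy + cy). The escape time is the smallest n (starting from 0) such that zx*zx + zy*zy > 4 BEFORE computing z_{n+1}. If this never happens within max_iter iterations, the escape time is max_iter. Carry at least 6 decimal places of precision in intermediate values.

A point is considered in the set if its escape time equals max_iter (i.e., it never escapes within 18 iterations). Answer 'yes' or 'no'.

z_0 = 0 + 0i, c = 0.1220 + 0.3670i
Iter 1: z = 0.1220 + 0.3670i, |z|^2 = 0.1496
Iter 2: z = 0.0022 + 0.4565i, |z|^2 = 0.2084
Iter 3: z = -0.0864 + 0.3690i, |z|^2 = 0.1436
Iter 4: z = -0.0067 + 0.3032i, |z|^2 = 0.0920
Iter 5: z = 0.0301 + 0.3629i, |z|^2 = 0.1326
Iter 6: z = -0.0088 + 0.3889i, |z|^2 = 0.1513
Iter 7: z = -0.0291 + 0.3601i, |z|^2 = 0.1306
Iter 8: z = -0.0069 + 0.3460i, |z|^2 = 0.1198
Iter 9: z = 0.0023 + 0.3623i, |z|^2 = 0.1312
Iter 10: z = -0.0092 + 0.3687i, |z|^2 = 0.1360
Iter 11: z = -0.0138 + 0.3602i, |z|^2 = 0.1299
Iter 12: z = -0.0076 + 0.3570i, |z|^2 = 0.1275
Iter 13: z = -0.0054 + 0.3616i, |z|^2 = 0.1308
Iter 14: z = -0.0087 + 0.3631i, |z|^2 = 0.1319
Iter 15: z = -0.0098 + 0.3607i, |z|^2 = 0.1302
Iter 16: z = -0.0080 + 0.3600i, |z|^2 = 0.1296
Iter 17: z = -0.0075 + 0.3613i, |z|^2 = 0.1306
Did not escape in 18 iterations → in set

Answer: yes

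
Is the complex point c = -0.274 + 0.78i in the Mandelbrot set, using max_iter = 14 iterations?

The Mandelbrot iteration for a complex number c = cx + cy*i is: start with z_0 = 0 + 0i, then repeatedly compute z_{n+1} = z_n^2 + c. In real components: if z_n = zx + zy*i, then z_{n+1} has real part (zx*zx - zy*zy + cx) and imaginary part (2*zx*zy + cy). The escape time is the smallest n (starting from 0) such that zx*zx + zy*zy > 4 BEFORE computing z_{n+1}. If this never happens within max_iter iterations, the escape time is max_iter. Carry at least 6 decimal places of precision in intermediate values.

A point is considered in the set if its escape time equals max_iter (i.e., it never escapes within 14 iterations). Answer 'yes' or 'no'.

Answer: no

Derivation:
z_0 = 0 + 0i, c = -0.2740 + 0.7800i
Iter 1: z = -0.2740 + 0.7800i, |z|^2 = 0.6835
Iter 2: z = -0.8073 + 0.3526i, |z|^2 = 0.7761
Iter 3: z = 0.2535 + 0.2107i, |z|^2 = 0.1087
Iter 4: z = -0.2542 + 0.8868i, |z|^2 = 0.8511
Iter 5: z = -0.9959 + 0.3292i, |z|^2 = 1.1001
Iter 6: z = 0.6094 + 0.1243i, |z|^2 = 0.3868
Iter 7: z = 0.0819 + 0.9315i, |z|^2 = 0.8744
Iter 8: z = -1.1350 + 0.9326i, |z|^2 = 2.1580
Iter 9: z = 0.1445 + -1.3370i, |z|^2 = 1.8085
Iter 10: z = -2.0407 + 0.3936i, |z|^2 = 4.3195
Escaped at iteration 10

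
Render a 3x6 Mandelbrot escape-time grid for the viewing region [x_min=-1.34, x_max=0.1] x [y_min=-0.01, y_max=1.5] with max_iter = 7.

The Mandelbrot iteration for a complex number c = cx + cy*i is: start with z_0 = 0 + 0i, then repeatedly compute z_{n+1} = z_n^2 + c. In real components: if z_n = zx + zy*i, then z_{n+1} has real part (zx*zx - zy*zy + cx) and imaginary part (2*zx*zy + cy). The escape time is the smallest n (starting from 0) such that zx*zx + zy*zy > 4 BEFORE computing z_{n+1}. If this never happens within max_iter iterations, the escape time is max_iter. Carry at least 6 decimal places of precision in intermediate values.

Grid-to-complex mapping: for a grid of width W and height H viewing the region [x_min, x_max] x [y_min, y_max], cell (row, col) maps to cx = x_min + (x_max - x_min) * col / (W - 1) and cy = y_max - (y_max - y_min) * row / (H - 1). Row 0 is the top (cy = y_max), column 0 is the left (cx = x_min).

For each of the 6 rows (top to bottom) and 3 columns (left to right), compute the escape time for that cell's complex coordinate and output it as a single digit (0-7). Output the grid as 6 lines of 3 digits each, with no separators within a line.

(row=0, col=0): c = -1.3400 + 1.5000i → escape time 1
(row=0, col=1): c = -0.6200 + 1.5000i → escape time 2
(row=0, col=2): c = 0.1000 + 1.5000i → escape time 2
(row=1, col=0): c = -1.3400 + 1.1980i → escape time 2
(row=1, col=1): c = -0.6200 + 1.1980i → escape time 3
(row=1, col=2): c = 0.1000 + 1.1980i → escape time 3
(row=2, col=0): c = -1.3400 + 0.8960i → escape time 3
(row=2, col=1): c = -0.6200 + 0.8960i → escape time 4
(row=2, col=2): c = 0.1000 + 0.8960i → escape time 5
(row=3, col=0): c = -1.3400 + 0.5940i → escape time 3
(row=3, col=1): c = -0.6200 + 0.5940i → escape time 7
(row=3, col=2): c = 0.1000 + 0.5940i → escape time 7
(row=4, col=0): c = -1.3400 + 0.2920i → escape time 6
(row=4, col=1): c = -0.6200 + 0.2920i → escape time 7
(row=4, col=2): c = 0.1000 + 0.2920i → escape time 7
(row=5, col=0): c = -1.3400 + -0.0100i → escape time 7
(row=5, col=1): c = -0.6200 + -0.0100i → escape time 7
(row=5, col=2): c = 0.1000 + -0.0100i → escape time 7

Answer: 122
233
345
377
677
777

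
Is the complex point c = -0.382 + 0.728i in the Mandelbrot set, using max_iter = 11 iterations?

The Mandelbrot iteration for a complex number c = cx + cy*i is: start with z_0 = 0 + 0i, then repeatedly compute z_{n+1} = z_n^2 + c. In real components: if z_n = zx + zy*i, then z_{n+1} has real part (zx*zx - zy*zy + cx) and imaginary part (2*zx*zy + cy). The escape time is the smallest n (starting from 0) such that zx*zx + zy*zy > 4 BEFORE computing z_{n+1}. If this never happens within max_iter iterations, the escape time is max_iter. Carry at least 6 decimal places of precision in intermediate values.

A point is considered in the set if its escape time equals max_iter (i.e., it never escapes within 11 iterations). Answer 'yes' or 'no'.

z_0 = 0 + 0i, c = -0.3820 + 0.7280i
Iter 1: z = -0.3820 + 0.7280i, |z|^2 = 0.6759
Iter 2: z = -0.7661 + 0.1718i, |z|^2 = 0.6164
Iter 3: z = 0.1753 + 0.4648i, |z|^2 = 0.2468
Iter 4: z = -0.5673 + 0.8910i, |z|^2 = 1.1156
Iter 5: z = -0.8540 + -0.2828i, |z|^2 = 0.8094
Iter 6: z = 0.2674 + 1.2111i, |z|^2 = 1.5383
Iter 7: z = -1.7773 + 1.3757i, |z|^2 = 5.0514
Escaped at iteration 7

Answer: no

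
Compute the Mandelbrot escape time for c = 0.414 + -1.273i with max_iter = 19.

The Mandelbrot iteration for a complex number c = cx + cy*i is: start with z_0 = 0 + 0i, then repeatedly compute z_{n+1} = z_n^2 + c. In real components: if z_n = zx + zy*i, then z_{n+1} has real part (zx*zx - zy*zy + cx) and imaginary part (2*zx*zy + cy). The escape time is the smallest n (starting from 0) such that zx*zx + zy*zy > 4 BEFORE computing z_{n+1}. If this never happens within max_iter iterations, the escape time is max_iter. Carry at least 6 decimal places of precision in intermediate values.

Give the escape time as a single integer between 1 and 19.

Answer: 2

Derivation:
z_0 = 0 + 0i, c = 0.4140 + -1.2730i
Iter 1: z = 0.4140 + -1.2730i, |z|^2 = 1.7919
Iter 2: z = -1.0351 + -2.3270i, |z|^2 = 6.4866
Escaped at iteration 2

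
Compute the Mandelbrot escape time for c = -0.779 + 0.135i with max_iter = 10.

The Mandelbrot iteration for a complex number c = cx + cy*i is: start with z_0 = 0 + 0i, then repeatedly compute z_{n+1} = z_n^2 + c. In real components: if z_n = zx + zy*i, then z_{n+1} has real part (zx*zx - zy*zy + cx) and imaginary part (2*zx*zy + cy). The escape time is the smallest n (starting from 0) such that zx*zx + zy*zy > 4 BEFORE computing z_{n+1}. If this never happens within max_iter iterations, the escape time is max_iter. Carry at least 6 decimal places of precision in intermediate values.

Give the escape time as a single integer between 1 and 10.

z_0 = 0 + 0i, c = -0.7790 + 0.1350i
Iter 1: z = -0.7790 + 0.1350i, |z|^2 = 0.6251
Iter 2: z = -0.1904 + -0.0753i, |z|^2 = 0.0419
Iter 3: z = -0.7484 + 0.1637i, |z|^2 = 0.5869
Iter 4: z = -0.2456 + -0.1100i, |z|^2 = 0.0724
Iter 5: z = -0.7308 + 0.1890i, |z|^2 = 0.5697
Iter 6: z = -0.2807 + -0.1413i, |z|^2 = 0.0988
Iter 7: z = -0.7202 + 0.2143i, |z|^2 = 0.5646
Iter 8: z = -0.3063 + -0.1737i, |z|^2 = 0.1240
Iter 9: z = -0.7153 + 0.2414i, |z|^2 = 0.5700

Answer: 10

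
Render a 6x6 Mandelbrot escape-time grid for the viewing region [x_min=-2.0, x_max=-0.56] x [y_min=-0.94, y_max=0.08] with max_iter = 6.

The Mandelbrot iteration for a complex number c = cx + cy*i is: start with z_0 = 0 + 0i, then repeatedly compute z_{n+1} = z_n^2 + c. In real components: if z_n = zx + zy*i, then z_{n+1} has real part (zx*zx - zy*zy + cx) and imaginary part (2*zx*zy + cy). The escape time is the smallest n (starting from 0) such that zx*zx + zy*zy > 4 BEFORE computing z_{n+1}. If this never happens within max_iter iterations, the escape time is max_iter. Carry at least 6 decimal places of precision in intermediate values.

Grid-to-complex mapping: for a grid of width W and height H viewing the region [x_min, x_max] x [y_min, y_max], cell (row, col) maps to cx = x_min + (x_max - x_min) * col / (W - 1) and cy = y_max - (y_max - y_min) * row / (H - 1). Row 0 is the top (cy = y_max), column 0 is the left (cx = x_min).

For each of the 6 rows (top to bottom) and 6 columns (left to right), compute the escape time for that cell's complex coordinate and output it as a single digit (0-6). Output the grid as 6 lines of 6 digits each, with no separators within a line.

Answer: 166666
146666
145666
133556
133346
123334

Derivation:
(row=0, col=0): c = -2.0000 + 0.0800i → escape time 1
(row=0, col=1): c = -1.7120 + 0.0800i → escape time 6
(row=0, col=2): c = -1.4240 + 0.0800i → escape time 6
(row=0, col=3): c = -1.1360 + 0.0800i → escape time 6
(row=0, col=4): c = -0.8480 + 0.0800i → escape time 6
(row=0, col=5): c = -0.5600 + 0.0800i → escape time 6
(row=1, col=0): c = -2.0000 + -0.1240i → escape time 1
(row=1, col=1): c = -1.7120 + -0.1240i → escape time 4
(row=1, col=2): c = -1.4240 + -0.1240i → escape time 6
(row=1, col=3): c = -1.1360 + -0.1240i → escape time 6
(row=1, col=4): c = -0.8480 + -0.1240i → escape time 6
(row=1, col=5): c = -0.5600 + -0.1240i → escape time 6
(row=2, col=0): c = -2.0000 + -0.3280i → escape time 1
(row=2, col=1): c = -1.7120 + -0.3280i → escape time 4
(row=2, col=2): c = -1.4240 + -0.3280i → escape time 5
(row=2, col=3): c = -1.1360 + -0.3280i → escape time 6
(row=2, col=4): c = -0.8480 + -0.3280i → escape time 6
(row=2, col=5): c = -0.5600 + -0.3280i → escape time 6
(row=3, col=0): c = -2.0000 + -0.5320i → escape time 1
(row=3, col=1): c = -1.7120 + -0.5320i → escape time 3
(row=3, col=2): c = -1.4240 + -0.5320i → escape time 3
(row=3, col=3): c = -1.1360 + -0.5320i → escape time 5
(row=3, col=4): c = -0.8480 + -0.5320i → escape time 5
(row=3, col=5): c = -0.5600 + -0.5320i → escape time 6
(row=4, col=0): c = -2.0000 + -0.7360i → escape time 1
(row=4, col=1): c = -1.7120 + -0.7360i → escape time 3
(row=4, col=2): c = -1.4240 + -0.7360i → escape time 3
(row=4, col=3): c = -1.1360 + -0.7360i → escape time 3
(row=4, col=4): c = -0.8480 + -0.7360i → escape time 4
(row=4, col=5): c = -0.5600 + -0.7360i → escape time 6
(row=5, col=0): c = -2.0000 + -0.9400i → escape time 1
(row=5, col=1): c = -1.7120 + -0.9400i → escape time 2
(row=5, col=2): c = -1.4240 + -0.9400i → escape time 3
(row=5, col=3): c = -1.1360 + -0.9400i → escape time 3
(row=5, col=4): c = -0.8480 + -0.9400i → escape time 3
(row=5, col=5): c = -0.5600 + -0.9400i → escape time 4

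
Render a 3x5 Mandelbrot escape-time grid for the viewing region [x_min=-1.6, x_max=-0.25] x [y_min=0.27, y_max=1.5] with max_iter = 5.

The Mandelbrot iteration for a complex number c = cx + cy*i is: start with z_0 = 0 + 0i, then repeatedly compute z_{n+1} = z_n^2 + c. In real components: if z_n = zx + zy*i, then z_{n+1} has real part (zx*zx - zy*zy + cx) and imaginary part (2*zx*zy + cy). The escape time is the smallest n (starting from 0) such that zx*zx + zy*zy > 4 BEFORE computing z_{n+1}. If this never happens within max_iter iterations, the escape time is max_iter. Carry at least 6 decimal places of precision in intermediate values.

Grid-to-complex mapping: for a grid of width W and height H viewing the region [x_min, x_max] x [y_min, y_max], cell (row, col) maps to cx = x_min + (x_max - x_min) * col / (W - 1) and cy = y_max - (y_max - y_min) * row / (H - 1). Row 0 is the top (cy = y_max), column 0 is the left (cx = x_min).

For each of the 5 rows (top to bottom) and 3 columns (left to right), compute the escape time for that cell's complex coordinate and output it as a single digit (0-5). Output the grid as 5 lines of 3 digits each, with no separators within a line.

Answer: 122
233
335
355
455

Derivation:
(row=0, col=0): c = -1.6000 + 1.5000i → escape time 1
(row=0, col=1): c = -0.9250 + 1.5000i → escape time 2
(row=0, col=2): c = -0.2500 + 1.5000i → escape time 2
(row=1, col=0): c = -1.6000 + 1.1925i → escape time 2
(row=1, col=1): c = -0.9250 + 1.1925i → escape time 3
(row=1, col=2): c = -0.2500 + 1.1925i → escape time 3
(row=2, col=0): c = -1.6000 + 0.8850i → escape time 3
(row=2, col=1): c = -0.9250 + 0.8850i → escape time 3
(row=2, col=2): c = -0.2500 + 0.8850i → escape time 5
(row=3, col=0): c = -1.6000 + 0.5775i → escape time 3
(row=3, col=1): c = -0.9250 + 0.5775i → escape time 5
(row=3, col=2): c = -0.2500 + 0.5775i → escape time 5
(row=4, col=0): c = -1.6000 + 0.2700i → escape time 4
(row=4, col=1): c = -0.9250 + 0.2700i → escape time 5
(row=4, col=2): c = -0.2500 + 0.2700i → escape time 5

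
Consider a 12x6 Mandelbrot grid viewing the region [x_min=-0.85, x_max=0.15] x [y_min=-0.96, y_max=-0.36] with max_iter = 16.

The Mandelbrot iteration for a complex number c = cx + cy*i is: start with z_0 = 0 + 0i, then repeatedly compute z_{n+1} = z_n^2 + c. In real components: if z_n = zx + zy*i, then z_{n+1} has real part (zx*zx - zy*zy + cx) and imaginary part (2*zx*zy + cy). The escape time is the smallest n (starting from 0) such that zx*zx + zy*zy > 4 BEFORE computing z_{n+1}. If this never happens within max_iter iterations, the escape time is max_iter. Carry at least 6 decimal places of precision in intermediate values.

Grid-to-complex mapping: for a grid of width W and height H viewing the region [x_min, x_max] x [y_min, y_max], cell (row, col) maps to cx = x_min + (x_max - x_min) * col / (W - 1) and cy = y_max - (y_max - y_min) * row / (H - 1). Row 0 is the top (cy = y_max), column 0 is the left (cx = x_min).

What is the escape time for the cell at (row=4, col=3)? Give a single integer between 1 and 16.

Answer: 4

Derivation:
z_0 = 0 + 0i, c = -0.5773 + -0.8400i
Iter 1: z = -0.5773 + -0.8400i, |z|^2 = 1.0388
Iter 2: z = -0.9496 + 0.1298i, |z|^2 = 0.9186
Iter 3: z = 0.3077 + -1.0866i, |z|^2 = 1.2753
Iter 4: z = -1.6632 + -1.5086i, |z|^2 = 5.0422
Escaped at iteration 4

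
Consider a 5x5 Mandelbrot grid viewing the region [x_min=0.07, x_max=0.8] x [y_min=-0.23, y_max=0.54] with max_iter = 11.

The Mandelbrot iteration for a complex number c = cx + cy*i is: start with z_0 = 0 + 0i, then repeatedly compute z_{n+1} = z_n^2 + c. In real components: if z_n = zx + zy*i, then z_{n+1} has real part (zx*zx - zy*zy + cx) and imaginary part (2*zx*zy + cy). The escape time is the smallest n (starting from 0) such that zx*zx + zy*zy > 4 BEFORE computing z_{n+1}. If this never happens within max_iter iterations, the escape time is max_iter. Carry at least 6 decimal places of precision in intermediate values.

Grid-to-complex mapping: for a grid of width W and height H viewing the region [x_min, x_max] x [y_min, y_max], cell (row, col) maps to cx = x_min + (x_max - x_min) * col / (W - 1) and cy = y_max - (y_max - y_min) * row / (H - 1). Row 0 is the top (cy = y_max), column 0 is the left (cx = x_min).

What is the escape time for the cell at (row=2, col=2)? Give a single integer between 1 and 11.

z_0 = 0 + 0i, c = 0.4350 + 0.1550i
Iter 1: z = 0.4350 + 0.1550i, |z|^2 = 0.2133
Iter 2: z = 0.6002 + 0.2899i, |z|^2 = 0.4443
Iter 3: z = 0.7112 + 0.5029i, |z|^2 = 0.7588
Iter 4: z = 0.6879 + 0.8704i, |z|^2 = 1.2308
Iter 5: z = 0.1506 + 1.3525i, |z|^2 = 1.8519
Iter 6: z = -1.3716 + 0.5624i, |z|^2 = 2.1975
Iter 7: z = 1.9999 + -1.3877i, |z|^2 = 5.9255
Escaped at iteration 7

Answer: 7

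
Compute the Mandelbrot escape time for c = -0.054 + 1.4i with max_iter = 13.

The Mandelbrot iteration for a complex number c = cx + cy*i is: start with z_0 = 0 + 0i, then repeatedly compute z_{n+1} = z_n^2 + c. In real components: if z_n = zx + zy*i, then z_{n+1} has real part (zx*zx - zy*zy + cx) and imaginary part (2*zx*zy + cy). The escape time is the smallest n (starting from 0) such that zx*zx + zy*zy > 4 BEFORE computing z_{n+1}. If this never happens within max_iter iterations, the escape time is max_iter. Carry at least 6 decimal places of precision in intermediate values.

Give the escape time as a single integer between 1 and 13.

Answer: 2

Derivation:
z_0 = 0 + 0i, c = -0.0540 + 1.4000i
Iter 1: z = -0.0540 + 1.4000i, |z|^2 = 1.9629
Iter 2: z = -2.0111 + 1.2488i, |z|^2 = 5.6040
Escaped at iteration 2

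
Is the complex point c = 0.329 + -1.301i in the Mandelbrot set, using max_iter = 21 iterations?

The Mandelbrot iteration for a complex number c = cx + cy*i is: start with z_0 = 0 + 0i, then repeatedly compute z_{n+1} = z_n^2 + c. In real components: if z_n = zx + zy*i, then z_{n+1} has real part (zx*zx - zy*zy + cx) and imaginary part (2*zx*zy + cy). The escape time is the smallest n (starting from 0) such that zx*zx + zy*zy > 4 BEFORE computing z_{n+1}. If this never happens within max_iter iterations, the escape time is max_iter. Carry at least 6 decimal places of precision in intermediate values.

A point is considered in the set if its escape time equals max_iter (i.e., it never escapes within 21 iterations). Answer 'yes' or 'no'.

z_0 = 0 + 0i, c = 0.3290 + -1.3010i
Iter 1: z = 0.3290 + -1.3010i, |z|^2 = 1.8008
Iter 2: z = -1.2554 + -2.1571i, |z|^2 = 6.2288
Escaped at iteration 2

Answer: no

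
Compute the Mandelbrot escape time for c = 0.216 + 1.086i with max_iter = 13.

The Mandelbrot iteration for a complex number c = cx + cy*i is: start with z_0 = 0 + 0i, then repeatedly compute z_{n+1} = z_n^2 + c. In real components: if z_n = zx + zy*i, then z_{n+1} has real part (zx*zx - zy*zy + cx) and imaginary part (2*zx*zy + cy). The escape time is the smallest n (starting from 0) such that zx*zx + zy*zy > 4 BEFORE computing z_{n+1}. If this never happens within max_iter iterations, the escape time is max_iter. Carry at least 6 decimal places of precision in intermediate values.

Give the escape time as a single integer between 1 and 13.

z_0 = 0 + 0i, c = 0.2160 + 1.0860i
Iter 1: z = 0.2160 + 1.0860i, |z|^2 = 1.2261
Iter 2: z = -0.9167 + 1.5552i, |z|^2 = 3.2589
Iter 3: z = -1.3621 + -1.7653i, |z|^2 = 4.9717
Escaped at iteration 3

Answer: 3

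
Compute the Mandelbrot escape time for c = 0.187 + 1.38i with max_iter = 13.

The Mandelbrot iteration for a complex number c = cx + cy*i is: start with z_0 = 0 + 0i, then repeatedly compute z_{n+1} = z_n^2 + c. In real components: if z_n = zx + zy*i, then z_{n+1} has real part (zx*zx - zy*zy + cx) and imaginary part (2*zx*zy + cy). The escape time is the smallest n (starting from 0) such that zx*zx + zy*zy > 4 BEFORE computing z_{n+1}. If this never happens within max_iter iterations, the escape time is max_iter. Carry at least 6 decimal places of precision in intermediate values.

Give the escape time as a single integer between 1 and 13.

z_0 = 0 + 0i, c = 0.1870 + 1.3800i
Iter 1: z = 0.1870 + 1.3800i, |z|^2 = 1.9394
Iter 2: z = -1.6824 + 1.8961i, |z|^2 = 6.4258
Escaped at iteration 2

Answer: 2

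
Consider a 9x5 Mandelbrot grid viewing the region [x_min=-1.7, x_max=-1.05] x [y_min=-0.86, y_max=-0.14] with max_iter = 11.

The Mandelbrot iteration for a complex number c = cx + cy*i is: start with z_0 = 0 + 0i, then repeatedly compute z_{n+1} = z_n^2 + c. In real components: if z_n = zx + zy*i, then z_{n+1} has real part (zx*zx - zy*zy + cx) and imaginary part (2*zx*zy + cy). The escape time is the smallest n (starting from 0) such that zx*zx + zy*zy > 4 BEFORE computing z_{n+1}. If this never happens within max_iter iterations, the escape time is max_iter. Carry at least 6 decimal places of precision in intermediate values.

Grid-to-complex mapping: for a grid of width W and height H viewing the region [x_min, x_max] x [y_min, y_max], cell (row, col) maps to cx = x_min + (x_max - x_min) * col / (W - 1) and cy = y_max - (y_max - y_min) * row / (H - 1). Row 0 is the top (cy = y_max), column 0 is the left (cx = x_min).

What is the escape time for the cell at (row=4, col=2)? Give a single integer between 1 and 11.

z_0 = 0 + 0i, c = -1.5375 + -0.8600i
Iter 1: z = -1.5375 + -0.8600i, |z|^2 = 3.1035
Iter 2: z = 0.0868 + 1.7845i, |z|^2 = 3.1920
Iter 3: z = -4.7144 + -0.5502i, |z|^2 = 22.5283
Escaped at iteration 3

Answer: 3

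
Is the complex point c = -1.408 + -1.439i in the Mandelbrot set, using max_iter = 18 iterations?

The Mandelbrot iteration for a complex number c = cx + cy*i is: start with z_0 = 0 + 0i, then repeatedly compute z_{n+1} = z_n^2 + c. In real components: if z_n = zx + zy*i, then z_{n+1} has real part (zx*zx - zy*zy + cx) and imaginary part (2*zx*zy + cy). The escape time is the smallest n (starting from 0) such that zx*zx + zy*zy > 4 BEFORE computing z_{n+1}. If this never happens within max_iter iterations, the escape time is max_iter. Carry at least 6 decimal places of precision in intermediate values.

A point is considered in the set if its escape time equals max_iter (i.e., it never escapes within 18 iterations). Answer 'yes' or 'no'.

Answer: no

Derivation:
z_0 = 0 + 0i, c = -1.4080 + -1.4390i
Iter 1: z = -1.4080 + -1.4390i, |z|^2 = 4.0532
Escaped at iteration 1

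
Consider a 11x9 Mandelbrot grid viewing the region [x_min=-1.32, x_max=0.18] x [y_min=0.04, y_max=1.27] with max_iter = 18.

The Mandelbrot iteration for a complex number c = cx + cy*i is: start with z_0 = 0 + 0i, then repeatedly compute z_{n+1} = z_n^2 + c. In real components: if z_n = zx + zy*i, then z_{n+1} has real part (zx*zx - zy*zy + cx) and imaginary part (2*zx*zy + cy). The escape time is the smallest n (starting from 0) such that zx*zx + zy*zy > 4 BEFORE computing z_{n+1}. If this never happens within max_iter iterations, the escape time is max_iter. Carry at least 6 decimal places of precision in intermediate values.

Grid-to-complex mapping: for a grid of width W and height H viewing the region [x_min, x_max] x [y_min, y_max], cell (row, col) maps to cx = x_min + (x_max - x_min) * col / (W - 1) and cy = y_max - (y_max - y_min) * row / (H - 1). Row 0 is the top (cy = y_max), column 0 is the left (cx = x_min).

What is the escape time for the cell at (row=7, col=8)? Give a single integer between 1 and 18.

Answer: 18

Derivation:
z_0 = 0 + 0i, c = -0.1200 + 0.1938i
Iter 1: z = -0.1200 + 0.1938i, |z|^2 = 0.0519
Iter 2: z = -0.1431 + 0.1473i, |z|^2 = 0.0422
Iter 3: z = -0.1212 + 0.1516i, |z|^2 = 0.0377
Iter 4: z = -0.1283 + 0.1570i, |z|^2 = 0.0411
Iter 5: z = -0.1282 + 0.1535i, |z|^2 = 0.0400
Iter 6: z = -0.1271 + 0.1544i, |z|^2 = 0.0400
Iter 7: z = -0.1277 + 0.1545i, |z|^2 = 0.0402
Iter 8: z = -0.1276 + 0.1543i, |z|^2 = 0.0401
Iter 9: z = -0.1275 + 0.1544i, |z|^2 = 0.0401
Iter 10: z = -0.1276 + 0.1544i, |z|^2 = 0.0401
Iter 11: z = -0.1276 + 0.1544i, |z|^2 = 0.0401
Iter 12: z = -0.1276 + 0.1544i, |z|^2 = 0.0401
Iter 13: z = -0.1276 + 0.1544i, |z|^2 = 0.0401
Iter 14: z = -0.1276 + 0.1544i, |z|^2 = 0.0401
Iter 15: z = -0.1276 + 0.1544i, |z|^2 = 0.0401
Iter 16: z = -0.1276 + 0.1544i, |z|^2 = 0.0401
Iter 17: z = -0.1276 + 0.1544i, |z|^2 = 0.0401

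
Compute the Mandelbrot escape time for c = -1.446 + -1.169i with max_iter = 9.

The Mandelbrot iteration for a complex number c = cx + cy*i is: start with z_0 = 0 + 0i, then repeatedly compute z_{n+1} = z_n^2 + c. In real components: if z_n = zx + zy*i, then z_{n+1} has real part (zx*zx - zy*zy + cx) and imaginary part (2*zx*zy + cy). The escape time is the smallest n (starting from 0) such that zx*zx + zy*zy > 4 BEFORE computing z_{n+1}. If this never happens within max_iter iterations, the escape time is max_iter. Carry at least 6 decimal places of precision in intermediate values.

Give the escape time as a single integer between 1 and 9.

z_0 = 0 + 0i, c = -1.4460 + -1.1690i
Iter 1: z = -1.4460 + -1.1690i, |z|^2 = 3.4575
Iter 2: z = -0.7216 + 2.2117i, |z|^2 = 5.4126
Escaped at iteration 2

Answer: 2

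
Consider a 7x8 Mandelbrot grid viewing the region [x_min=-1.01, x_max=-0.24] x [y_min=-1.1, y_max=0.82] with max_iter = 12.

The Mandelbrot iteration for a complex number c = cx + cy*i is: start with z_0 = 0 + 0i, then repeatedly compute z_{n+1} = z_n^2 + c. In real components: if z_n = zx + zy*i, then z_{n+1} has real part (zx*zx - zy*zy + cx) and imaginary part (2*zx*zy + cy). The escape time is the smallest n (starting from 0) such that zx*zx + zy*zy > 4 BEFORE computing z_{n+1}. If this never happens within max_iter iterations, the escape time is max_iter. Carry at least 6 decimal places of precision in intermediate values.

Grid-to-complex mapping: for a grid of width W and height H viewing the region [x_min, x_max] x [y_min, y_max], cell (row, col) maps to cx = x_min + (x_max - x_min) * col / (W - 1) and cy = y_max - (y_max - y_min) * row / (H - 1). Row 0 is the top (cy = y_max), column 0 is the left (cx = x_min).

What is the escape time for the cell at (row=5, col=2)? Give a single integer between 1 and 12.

Answer: 6

Derivation:
z_0 = 0 + 0i, c = -0.7533 + -0.5514i
Iter 1: z = -0.7533 + -0.5514i, |z|^2 = 0.8716
Iter 2: z = -0.4899 + 0.2794i, |z|^2 = 0.3181
Iter 3: z = -0.5914 + -0.8252i, |z|^2 = 1.0307
Iter 4: z = -1.0845 + 0.4246i, |z|^2 = 1.3564
Iter 5: z = 0.2425 + -1.4723i, |z|^2 = 2.2266
Iter 6: z = -2.8623 + -1.2656i, |z|^2 = 9.7944
Escaped at iteration 6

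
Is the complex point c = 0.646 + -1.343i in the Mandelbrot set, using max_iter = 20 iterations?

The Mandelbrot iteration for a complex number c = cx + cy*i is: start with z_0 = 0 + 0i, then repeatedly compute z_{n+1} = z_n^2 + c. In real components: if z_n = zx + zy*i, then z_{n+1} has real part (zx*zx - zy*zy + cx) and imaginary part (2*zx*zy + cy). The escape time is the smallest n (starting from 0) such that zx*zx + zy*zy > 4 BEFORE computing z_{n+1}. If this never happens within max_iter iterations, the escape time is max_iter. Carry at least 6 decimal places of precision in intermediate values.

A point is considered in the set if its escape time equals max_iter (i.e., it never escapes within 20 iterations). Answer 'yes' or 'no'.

z_0 = 0 + 0i, c = 0.6460 + -1.3430i
Iter 1: z = 0.6460 + -1.3430i, |z|^2 = 2.2210
Iter 2: z = -0.7403 + -3.0782i, |z|^2 = 10.0231
Escaped at iteration 2

Answer: no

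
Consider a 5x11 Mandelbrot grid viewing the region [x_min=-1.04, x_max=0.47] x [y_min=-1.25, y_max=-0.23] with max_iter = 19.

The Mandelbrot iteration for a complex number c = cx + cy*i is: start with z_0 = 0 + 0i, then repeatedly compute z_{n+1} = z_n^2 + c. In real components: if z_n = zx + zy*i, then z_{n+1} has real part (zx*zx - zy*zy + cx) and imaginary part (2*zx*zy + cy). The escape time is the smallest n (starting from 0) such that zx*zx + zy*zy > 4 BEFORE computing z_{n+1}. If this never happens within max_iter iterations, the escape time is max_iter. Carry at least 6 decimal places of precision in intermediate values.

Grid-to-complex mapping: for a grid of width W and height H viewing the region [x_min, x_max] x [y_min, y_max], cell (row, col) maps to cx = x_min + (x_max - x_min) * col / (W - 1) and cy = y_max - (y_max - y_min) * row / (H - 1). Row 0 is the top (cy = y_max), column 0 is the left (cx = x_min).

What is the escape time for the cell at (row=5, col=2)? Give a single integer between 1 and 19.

z_0 = 0 + 0i, c = -0.2850 + -0.7400i
Iter 1: z = -0.2850 + -0.7400i, |z|^2 = 0.6288
Iter 2: z = -0.7514 + -0.3182i, |z|^2 = 0.6658
Iter 3: z = 0.1783 + -0.2618i, |z|^2 = 0.1003
Iter 4: z = -0.3218 + -0.8334i, |z|^2 = 0.7980
Iter 5: z = -0.8760 + -0.2037i, |z|^2 = 0.8088
Iter 6: z = 0.4408 + -0.3831i, |z|^2 = 0.3411
Iter 7: z = -0.2374 + -1.0778i, |z|^2 = 1.2180
Iter 8: z = -1.3902 + -0.2282i, |z|^2 = 1.9849
Iter 9: z = 1.5957 + -0.1054i, |z|^2 = 2.5573
Iter 10: z = 2.2501 + -1.0764i, |z|^2 = 6.2216
Escaped at iteration 10

Answer: 10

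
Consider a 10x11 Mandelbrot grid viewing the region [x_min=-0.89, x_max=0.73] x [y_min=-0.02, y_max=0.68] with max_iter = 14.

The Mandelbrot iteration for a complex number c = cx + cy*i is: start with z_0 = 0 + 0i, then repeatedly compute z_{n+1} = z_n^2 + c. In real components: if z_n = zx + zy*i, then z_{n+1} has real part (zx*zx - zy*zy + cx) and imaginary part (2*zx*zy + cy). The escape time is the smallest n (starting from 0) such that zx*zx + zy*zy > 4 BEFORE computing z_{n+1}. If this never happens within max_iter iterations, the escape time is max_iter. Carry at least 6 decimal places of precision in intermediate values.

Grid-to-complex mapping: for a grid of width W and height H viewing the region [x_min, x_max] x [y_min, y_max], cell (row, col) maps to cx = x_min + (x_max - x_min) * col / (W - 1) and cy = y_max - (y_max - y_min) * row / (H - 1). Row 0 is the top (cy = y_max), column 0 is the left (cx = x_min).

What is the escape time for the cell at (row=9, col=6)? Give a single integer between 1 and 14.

Answer: 14

Derivation:
z_0 = 0 + 0i, c = 0.1900 + 0.0500i
Iter 1: z = 0.1900 + 0.0500i, |z|^2 = 0.0386
Iter 2: z = 0.2236 + 0.0690i, |z|^2 = 0.0548
Iter 3: z = 0.2352 + 0.0809i, |z|^2 = 0.0619
Iter 4: z = 0.2388 + 0.0880i, |z|^2 = 0.0648
Iter 5: z = 0.2393 + 0.0920i, |z|^2 = 0.0657
Iter 6: z = 0.2388 + 0.0940i, |z|^2 = 0.0659
Iter 7: z = 0.2382 + 0.0949i, |z|^2 = 0.0657
Iter 8: z = 0.2377 + 0.0952i, |z|^2 = 0.0656
Iter 9: z = 0.2374 + 0.0953i, |z|^2 = 0.0655
Iter 10: z = 0.2373 + 0.0952i, |z|^2 = 0.0654
Iter 11: z = 0.2372 + 0.0952i, |z|^2 = 0.0653
Iter 12: z = 0.2372 + 0.0952i, |z|^2 = 0.0653
Iter 13: z = 0.2372 + 0.0952i, |z|^2 = 0.0653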